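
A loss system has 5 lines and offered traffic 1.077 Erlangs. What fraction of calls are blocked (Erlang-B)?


B(c,a) = (a^c/c!) / Σ_{k=0}^{c} a^k/k!
a^5/5! = 0.012075
Σ terms (k=0..5): 1.00000 + 1.07700 + 0.57996 + 0.20821 + 0.05606 + 0.01208 = 2.933307
B = 0.012075/2.933307 = 0.004117

Final: 0.004117


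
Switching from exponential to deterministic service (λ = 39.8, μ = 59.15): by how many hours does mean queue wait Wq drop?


ρ = 39.8/59.15 = 0.6729
Wq(M/M/1) = ρ/(μ−λ) = 0.6729/19.35 = 0.03477 hr
Wq(M/D/1) = ρ/(2(μ−λ)) = 0.01739 hr
Savings = 0.03477 − 0.01739 = 0.01739 hr

Final: 0.01739 hr


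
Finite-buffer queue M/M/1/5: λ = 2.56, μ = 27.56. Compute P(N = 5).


ρ = λ/μ = 2.56/27.56 = 0.09289
P_K = (1−ρ)ρ^K/(1−ρ^(K+1)) = (0.9071·0.000006915)/(1 − 0.0000006423)
= 0.000006273/0.999999 = 0.000006273

Final: 0.000006273


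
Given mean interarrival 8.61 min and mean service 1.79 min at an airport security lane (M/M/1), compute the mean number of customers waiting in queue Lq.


λ = 60/8.61 = 6.9686 /hr
μ = 60/1.79 = 33.5196 /hr
ρ = λ/μ = 6.9686/33.5196 = 0.2079
Lq = ρ²/(1−ρ) = 0.04322/0.7921 = 0.05457

Final: 0.05457


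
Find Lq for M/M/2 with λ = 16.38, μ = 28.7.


a = λ/μ = 0.5707; ρ = a/2 = 0.2854
P₀ = 0.555977
Lq = P₀·a^c·ρ / (c!·(1−ρ)²) = 0.555977·0.32573·0.2854/(2·0.51070)
= 0.05060

Final: 0.05060


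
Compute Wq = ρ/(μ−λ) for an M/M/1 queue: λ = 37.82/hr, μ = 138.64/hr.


ρ = 37.82/138.64 = 0.2728
Wq = ρ/(μ−λ) = 0.2728/(138.64 − 37.82) = 0.2728/100.82 = 0.002706 hr

Final: 0.002706 hr


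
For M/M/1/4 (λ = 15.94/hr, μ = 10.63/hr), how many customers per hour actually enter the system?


ρ = 1.4995; P_K = (1−ρ)ρ^4/(1−ρ^5) = 0.383737
λ_eff = λ(1 − P_K) = 15.94·(1 − 0.383737) = 15.94·0.616263 = 9.8232 /hr

Final: 9.8232 /hr


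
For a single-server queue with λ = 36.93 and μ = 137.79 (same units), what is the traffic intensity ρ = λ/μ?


ρ = λ/μ = 36.93/137.79 = 0.2680

Final: 0.2680


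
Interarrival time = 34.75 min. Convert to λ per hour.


λ = 1/(interarrival time) in consistent units.
1 hour = 60 min, so λ = 60/34.75 = 1.7266 per hour

Final: 1.7266 /hr


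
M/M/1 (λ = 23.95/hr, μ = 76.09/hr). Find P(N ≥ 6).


ρ = 23.95/76.09 = 0.3148
P(N ≥ n) = ρ^n = 0.3148^6 = 0.0009725

Final: 0.0009725


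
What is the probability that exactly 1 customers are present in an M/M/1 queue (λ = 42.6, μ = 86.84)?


ρ = 42.6/86.84 = 0.4906
P_n = (1−ρ)·ρ^n = (1 − 0.4906)·0.4906^1 = 0.5094·0.490557 = 0.249911

Final: 0.249911


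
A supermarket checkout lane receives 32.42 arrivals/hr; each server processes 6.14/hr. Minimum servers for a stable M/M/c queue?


Stability requires cμ > λ ⇔ c > λ/μ.
λ/μ = 32.42/6.14 = 5.2801
Minimum integer c = ⌊5.2801⌋ + 1 = 6
Check: 6·6.14 = 36.84 > 32.42, while 5·6.14 = 30.70 ≤ 32.42

Final: 6 servers


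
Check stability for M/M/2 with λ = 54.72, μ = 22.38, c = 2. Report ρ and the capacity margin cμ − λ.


Total capacity cμ = 2·22.38 = 44.76/hr
ρ = λ/(cμ) = 54.72/44.76 = 1.2225
Stable ⇔ ρ < 1: NO
Spare capacity = cμ − λ = 44.76 − 54.72 = -9.96/hr

Final: ρ = 1.2225; unstable; margin = -9.96/hr


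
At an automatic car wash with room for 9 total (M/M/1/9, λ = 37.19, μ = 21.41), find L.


ρ = 37.19/21.41 = 1.7370
L = ρ[1 − (K+1)ρ^K + Kρ^(K+1)] / [(1−ρ)(1−ρ^(K+1))]
Numerator: 1.7370·(1 − 10·143.974507 + 9·250.089300) = 1410.577321
Denominator: (-0.7370)·(-249.089300) = 183.588470
L = 1410.577321/183.588470 = 7.6834

Final: 7.6834


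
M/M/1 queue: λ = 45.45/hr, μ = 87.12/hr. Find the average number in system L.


ρ = λ/μ = 45.45/87.12 = 0.5217
L = ρ/(1−ρ) = 0.5217/(1 − 0.5217) = 0.5217/0.4783 = 1.0907

Final: 1.0907


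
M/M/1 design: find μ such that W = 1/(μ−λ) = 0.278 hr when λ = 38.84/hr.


W = 1/(μ−λ) ⇒ μ − λ = 1/W = 1/0.278 = 3.5971
μ = λ + 1/W = 38.84 + 3.5971 = 42.4371 per hr

Final: 42.4371 /hr


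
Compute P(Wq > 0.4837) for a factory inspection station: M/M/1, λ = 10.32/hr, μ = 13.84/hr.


ρ = 10.32/13.84 = 0.7457
P(Wq > t) = ρ·e^{−(μ−λ)t} = 0.7457·e^{−1.7026}
= 0.7457·0.182205 = 0.135864

Final: 0.135864


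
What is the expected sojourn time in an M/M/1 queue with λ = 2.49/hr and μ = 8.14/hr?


W = 1/(μ−λ) = 1/(8.14 − 2.49) = 1/5.65 = 0.1770 hr

Final: 0.1770 hr


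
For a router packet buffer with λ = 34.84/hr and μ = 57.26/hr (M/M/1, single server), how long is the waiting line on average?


ρ = 34.84/57.26 = 0.6085
Lq = ρ²/(1−ρ) = 0.3702/0.3915 = 0.9455

Final: 0.9455


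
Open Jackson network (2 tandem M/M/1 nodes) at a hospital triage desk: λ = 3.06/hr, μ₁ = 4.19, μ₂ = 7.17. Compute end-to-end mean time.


Each node sees arrival rate λ = 3.06/hr (tandem ⇒ throughput preserved).
W₁ = 1/(μ₁−λ) = 1/(4.19−3.06) = 0.88496 hr
W₂ = 1/(μ₂−λ) = 1/(7.17−3.06) = 0.24331 hr
W_total = W₁ + W₂ = 0.88496 + 0.24331 = 1.12826 hr

Final: 1.12826 hr


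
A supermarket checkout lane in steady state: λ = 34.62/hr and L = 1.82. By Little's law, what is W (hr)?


W = L/λ = 1.82/34.62 = 0.05257 hr

Final: 0.05257 hr


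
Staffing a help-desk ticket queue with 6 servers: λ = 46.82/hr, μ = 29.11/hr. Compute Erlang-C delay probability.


a = λ/μ = 1.6084; ρ = a/6 = 0.2681
P₀ = 0.200134 (from M/M/c formula)
C(c,a) = [a^c/(c!(1−ρ))]·P₀ = [17.31152/(720·0.7319)]·0.200134
= 0.03285·0.200134 = 0.006574

Final: 0.006574


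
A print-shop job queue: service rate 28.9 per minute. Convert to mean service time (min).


Mean service time = 1/μ = 1/28.9 minute = 0.03460 minute
In minutes: 0.03460 × 1 = 0.03460 min

Final: 0.03460 min


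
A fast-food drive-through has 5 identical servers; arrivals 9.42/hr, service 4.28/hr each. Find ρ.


ρ = λ/(cμ) = 9.42/(5·4.28) = 9.42/21.40 = 0.4402

Final: 0.4402


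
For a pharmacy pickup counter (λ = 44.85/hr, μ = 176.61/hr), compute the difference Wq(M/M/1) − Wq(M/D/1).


ρ = 44.85/176.61 = 0.2539
Wq(M/M/1) = ρ/(μ−λ) = 0.2539/131.76 = 0.001927 hr
Wq(M/D/1) = ρ/(2(μ−λ)) = 0.0009637 hr
Savings = 0.001927 − 0.0009637 = 0.0009637 hr

Final: 0.0009637 hr


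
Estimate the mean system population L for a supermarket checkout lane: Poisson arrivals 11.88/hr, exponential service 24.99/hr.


ρ = λ/μ = 11.88/24.99 = 0.4754
L = ρ/(1−ρ) = 0.4754/(1 − 0.4754) = 0.4754/0.5246 = 0.9062

Final: 0.9062


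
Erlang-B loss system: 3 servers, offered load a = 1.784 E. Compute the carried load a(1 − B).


B(3,1.784) = 0.177823 (Erlang-B)
Carried load = a(1 − B) = 1.784·(1 − 0.177823) = 1.784·0.822177 = 1.4668 E

Final: 1.4668 Erlangs


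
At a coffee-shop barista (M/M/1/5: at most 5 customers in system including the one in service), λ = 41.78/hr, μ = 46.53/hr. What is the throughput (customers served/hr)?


ρ = 0.8979; P_K = (1−ρ)ρ^5/(1−ρ^6) = 0.125204
λ_eff = λ(1 − P_K) = 41.78·(1 − 0.125204) = 41.78·0.874796 = 36.5490 /hr

Final: 36.5490 /hr


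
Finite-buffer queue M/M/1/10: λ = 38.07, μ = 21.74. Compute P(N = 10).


ρ = λ/μ = 38.07/21.74 = 1.7511
P_K = (1−ρ)ρ^K/(1−ρ^(K+1)) = (-0.7511·271.164836)/(1 − 474.850290)
= -203.685454/-473.850290 = 0.429852

Final: 0.429852


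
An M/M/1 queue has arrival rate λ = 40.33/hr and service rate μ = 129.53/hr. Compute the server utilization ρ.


ρ = λ/μ = 40.33/129.53 = 0.3114

Final: 0.3114


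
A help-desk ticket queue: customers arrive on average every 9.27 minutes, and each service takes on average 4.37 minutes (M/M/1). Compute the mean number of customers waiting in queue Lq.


λ = 60/9.27 = 6.4725 /hr
μ = 60/4.37 = 13.7300 /hr
ρ = λ/μ = 6.4725/13.7300 = 0.4714
Lq = ρ²/(1−ρ) = 0.2222/0.5286 = 0.4204

Final: 0.4204


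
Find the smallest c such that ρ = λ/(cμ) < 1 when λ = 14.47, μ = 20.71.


Stability requires cμ > λ ⇔ c > λ/μ.
λ/μ = 14.47/20.71 = 0.6987
Minimum integer c = ⌊0.6987⌋ + 1 = 1
Check: 1·20.71 = 20.71 > 14.47, while 0·20.71 = 0.00 ≤ 14.47

Final: 1 servers


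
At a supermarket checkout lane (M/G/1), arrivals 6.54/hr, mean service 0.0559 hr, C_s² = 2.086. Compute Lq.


ρ = λ·E[S] = 6.54·0.0559 = 0.3656
Lq = ρ²(1+C_s²)/(2(1−ρ)) = 0.1337·(1+2.086)/(2·0.6344)
= 0.1337·3.0860/1.2688 = 0.32507

Final: 0.32507


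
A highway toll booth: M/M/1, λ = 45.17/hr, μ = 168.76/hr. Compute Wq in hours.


ρ = 45.17/168.76 = 0.2677
Wq = ρ/(μ−λ) = 0.2677/(168.76 − 45.17) = 0.2677/123.59 = 0.002166 hr

Final: 0.002166 hr


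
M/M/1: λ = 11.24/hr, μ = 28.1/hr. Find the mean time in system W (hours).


W = 1/(μ−λ) = 1/(28.1 − 11.24) = 1/16.86 = 0.05931 hr

Final: 0.05931 hr


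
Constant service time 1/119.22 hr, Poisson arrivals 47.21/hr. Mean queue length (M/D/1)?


ρ = 47.21/119.22 = 0.3960
M/D/1: Lq = ρ²/(2(1−ρ)) = 0.1568/(2·0.6040) = 0.12981

Final: 0.12981


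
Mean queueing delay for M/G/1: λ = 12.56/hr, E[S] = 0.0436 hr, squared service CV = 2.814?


ρ = λ·E[S] = 12.56·0.0436 = 0.5476
E[S²] = E[S]²(1+C_s²) = 0.0436²·(1+2.814) = 0.007250
Wq = λ·E[S²]/(2(1−ρ)) = 12.56·0.007250/(2·0.4524) = 0.10065 hr

Final: 0.10065 hr


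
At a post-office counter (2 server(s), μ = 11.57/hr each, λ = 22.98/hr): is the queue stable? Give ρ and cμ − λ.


Total capacity cμ = 2·11.57 = 23.14/hr
ρ = λ/(cμ) = 22.98/23.14 = 0.9931
Stable ⇔ ρ < 1: YES
Spare capacity = cμ − λ = 23.14 − 22.98 = 0.16/hr

Final: ρ = 0.9931; stable; margin = 0.16/hr


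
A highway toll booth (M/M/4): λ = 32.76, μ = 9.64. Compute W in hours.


a = 3.3983; ρ = 0.8496; P₀ = 0.018636
Lq = P₀·a^c·ρ/(c!(1−ρ)²) = 3.88896
Wq = Lq/λ = 3.88896/32.76 = 0.11871 hr
W = Wq + 1/μ = 0.11871 + 0.10373 = 0.22245 hr

Final: 0.22245 hr


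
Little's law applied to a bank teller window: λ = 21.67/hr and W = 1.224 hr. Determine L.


L = λW = 21.67·1.224 = 26.5241

Final: 26.5241


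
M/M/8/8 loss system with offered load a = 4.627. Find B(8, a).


B(c,a) = (a^c/c!) / Σ_{k=0}^{c} a^k/k!
a^8/8! = 5.210453
Σ terms (k=0..8): 1.00000 + 4.62700 + 10.70456 + 16.51001 + 19.09795 + 17.67324 + 13.62902 + 9.00878 + 5.21045 = 97.461013
B = 5.210453/97.461013 = 0.053462

Final: 0.053462


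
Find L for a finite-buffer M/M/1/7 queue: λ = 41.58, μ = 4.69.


ρ = 41.58/4.69 = 8.8657
L = ρ[1 − (K+1)ρ^K + Kρ^(K+1)] / [(1−ρ)(1−ρ^(K+1))]
Numerator: 8.8657·(1 − 8·4305082.673832 + 7·38167449.376959) = 2063320928.915610
Denominator: (-7.8657)·(-38167448.376959) = 300212616.338171
L = 2063320928.915610/300212616.338171 = 6.8729

Final: 6.8729


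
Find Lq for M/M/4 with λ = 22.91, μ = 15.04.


a = λ/μ = 1.5233; ρ = a/4 = 0.3808
P₀ = 0.215757
Lq = P₀·a^c·ρ / (c!·(1−ρ)²) = 0.215757·5.38405·0.3808/(24·0.38339)
= 0.04808

Final: 0.04808


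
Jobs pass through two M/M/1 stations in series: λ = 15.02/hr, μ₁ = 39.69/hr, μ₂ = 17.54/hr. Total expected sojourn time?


Each node sees arrival rate λ = 15.02/hr (tandem ⇒ throughput preserved).
W₁ = 1/(μ₁−λ) = 1/(39.69−15.02) = 0.04054 hr
W₂ = 1/(μ₂−λ) = 1/(17.54−15.02) = 0.39683 hr
W_total = W₁ + W₂ = 0.04054 + 0.39683 = 0.43736 hr

Final: 0.43736 hr


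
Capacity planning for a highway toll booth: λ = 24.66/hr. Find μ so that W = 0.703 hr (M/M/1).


W = 1/(μ−λ) ⇒ μ − λ = 1/W = 1/0.703 = 1.4225
μ = λ + 1/W = 24.66 + 1.4225 = 26.0825 per hr

Final: 26.0825 /hr


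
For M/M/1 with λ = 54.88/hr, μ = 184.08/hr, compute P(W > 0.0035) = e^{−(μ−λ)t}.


W ~ Exponential(μ−λ) for M/M/1.
μ − λ = 184.08 − 54.88 = 129.2000
P(W > t) = e^{−(μ−λ)t} = e^{−0.4522} = 0.636227

Final: 0.636227


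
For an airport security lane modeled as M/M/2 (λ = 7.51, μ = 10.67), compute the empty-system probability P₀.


a = λ/μ = 7.51/10.67 = 0.7038; ρ = a/c = 0.3519
Σ_{k=0}^{1} a^k/k! (terms k=0..1) = 1.00000 + 0.70384 = 1.70384
Tail: a^2/(2!(1−ρ)) = 0.49539/(2·0.6481) = 0.38220
P₀ = 1/(1.70384 + 0.38220) = 1/2.08604 = 0.479376

Final: 0.479376


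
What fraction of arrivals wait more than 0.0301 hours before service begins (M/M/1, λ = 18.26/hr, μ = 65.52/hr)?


ρ = 18.26/65.52 = 0.2787
P(Wq > t) = ρ·e^{−(μ−λ)t} = 0.2787·e^{−1.4225}
= 0.2787·0.241104 = 0.067194

Final: 0.067194


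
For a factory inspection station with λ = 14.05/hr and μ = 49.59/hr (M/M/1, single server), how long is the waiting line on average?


ρ = 14.05/49.59 = 0.2833
Lq = ρ²/(1−ρ) = 0.08027/0.7167 = 0.1120

Final: 0.1120


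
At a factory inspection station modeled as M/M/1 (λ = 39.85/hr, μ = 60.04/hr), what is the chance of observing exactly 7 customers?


ρ = 39.85/60.04 = 0.6637
P_n = (1−ρ)·ρ^n = (1 − 0.6637)·0.6637^7 = 0.3363·0.056743 = 0.019081

Final: 0.019081


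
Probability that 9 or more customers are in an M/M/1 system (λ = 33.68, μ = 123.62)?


ρ = 33.68/123.62 = 0.2724
P(N ≥ n) = ρ^n = 0.2724^9 = 0.000008271

Final: 0.000008271


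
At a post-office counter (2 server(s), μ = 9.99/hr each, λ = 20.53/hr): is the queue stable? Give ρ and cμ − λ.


Total capacity cμ = 2·9.99 = 19.98/hr
ρ = λ/(cμ) = 20.53/19.98 = 1.0275
Stable ⇔ ρ < 1: NO
Spare capacity = cμ − λ = 19.98 − 20.53 = -0.55/hr

Final: ρ = 1.0275; unstable; margin = -0.55/hr


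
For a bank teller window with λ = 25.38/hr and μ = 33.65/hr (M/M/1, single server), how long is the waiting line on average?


ρ = 25.38/33.65 = 0.7542
Lq = ρ²/(1−ρ) = 0.5689/0.2458 = 2.3147

Final: 2.3147


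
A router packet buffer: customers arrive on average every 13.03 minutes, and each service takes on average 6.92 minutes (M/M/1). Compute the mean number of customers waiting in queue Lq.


λ = 60/13.03 = 4.6048 /hr
μ = 60/6.92 = 8.6705 /hr
ρ = λ/μ = 4.6048/8.6705 = 0.5311
Lq = ρ²/(1−ρ) = 0.2820/0.4689 = 0.6015

Final: 0.6015


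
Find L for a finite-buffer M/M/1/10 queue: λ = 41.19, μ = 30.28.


ρ = 41.19/30.28 = 1.3603
L = ρ[1 − (K+1)ρ^K + Kρ^(K+1)] / [(1−ρ)(1−ρ^(K+1))]
Numerator: 1.3603·(1 − 11·21.694978 + 10·29.511761) = 78.180550
Denominator: (-0.3603)·(-28.511761) = 10.272897
L = 78.180550/10.272897 = 7.6104

Final: 7.6104


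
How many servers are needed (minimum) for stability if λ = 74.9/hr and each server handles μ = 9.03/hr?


Stability requires cμ > λ ⇔ c > λ/μ.
λ/μ = 74.9/9.03 = 8.2946
Minimum integer c = ⌊8.2946⌋ + 1 = 9
Check: 9·9.03 = 81.27 > 74.9, while 8·9.03 = 72.24 ≤ 74.9

Final: 9 servers


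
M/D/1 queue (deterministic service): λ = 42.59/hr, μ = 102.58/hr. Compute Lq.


ρ = 42.59/102.58 = 0.4152
M/D/1: Lq = ρ²/(2(1−ρ)) = 0.1724/(2·0.5848) = 0.14738

Final: 0.14738


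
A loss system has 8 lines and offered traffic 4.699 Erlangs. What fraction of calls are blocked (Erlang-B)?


B(c,a) = (a^c/c!) / Σ_{k=0}^{c} a^k/k!
a^8/8! = 5.895532
Σ terms (k=0..8): 1.00000 + 4.69900 + 11.04030 + 17.29279 + 20.31471 + 19.09176 + 14.95203 + 10.03708 + 5.89553 = 104.323205
B = 5.895532/104.323205 = 0.056512

Final: 0.056512


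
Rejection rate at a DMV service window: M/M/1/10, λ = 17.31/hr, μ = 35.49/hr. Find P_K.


ρ = λ/μ = 17.31/35.49 = 0.4877
P_K = (1−ρ)ρ^K/(1−ρ^(K+1)) = (0.5123·0.0007619)/(1 − 0.0003716)
= 0.0003903/0.999628 = 0.0003904

Final: 0.0003904


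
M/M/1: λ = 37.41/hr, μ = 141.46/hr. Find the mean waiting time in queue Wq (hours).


ρ = 37.41/141.46 = 0.2645
Wq = ρ/(μ−λ) = 0.2645/(141.46 − 37.41) = 0.2645/104.05 = 0.002542 hr

Final: 0.002542 hr


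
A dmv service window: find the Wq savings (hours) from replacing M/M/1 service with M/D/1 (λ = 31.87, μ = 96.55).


ρ = 31.87/96.55 = 0.3301
Wq(M/M/1) = ρ/(μ−λ) = 0.3301/64.68 = 0.005103 hr
Wq(M/D/1) = ρ/(2(μ−λ)) = 0.002552 hr
Savings = 0.005103 − 0.002552 = 0.002552 hr

Final: 0.002552 hr


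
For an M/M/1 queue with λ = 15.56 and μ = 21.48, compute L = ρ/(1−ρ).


ρ = λ/μ = 15.56/21.48 = 0.7244
L = ρ/(1−ρ) = 0.7244/(1 − 0.7244) = 0.7244/0.2756 = 2.6284

Final: 2.6284


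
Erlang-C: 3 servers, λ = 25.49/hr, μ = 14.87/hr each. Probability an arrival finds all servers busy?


a = λ/μ = 1.7142; ρ = a/3 = 0.5714
P₀ = 0.162810 (from M/M/c formula)
C(c,a) = [a^c/(c!(1−ρ))]·P₀ = [5.03705/(6·0.4286)]·0.162810
= 1.95871·0.162810 = 0.318898

Final: 0.318898


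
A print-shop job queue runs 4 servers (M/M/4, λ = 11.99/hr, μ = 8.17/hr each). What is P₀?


a = λ/μ = 11.99/8.17 = 1.4676; ρ = a/c = 0.3669
Σ_{k=0}^{3} a^k/k! (terms k=0..3) = 1.00000 + 1.46756 + 1.07687 + 0.52679 = 4.07123
Tail: a^4/(4!(1−ρ)) = 4.63862/(24·0.6331) = 0.30528
P₀ = 1/(4.07123 + 0.30528) = 1/4.37651 = 0.228493

Final: 0.228493


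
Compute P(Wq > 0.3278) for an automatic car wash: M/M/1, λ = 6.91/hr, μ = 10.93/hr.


ρ = 6.91/10.93 = 0.6322
P(Wq > t) = ρ·e^{−(μ−λ)t} = 0.6322·e^{−1.3178}
= 0.6322·0.267735 = 0.169264

Final: 0.169264


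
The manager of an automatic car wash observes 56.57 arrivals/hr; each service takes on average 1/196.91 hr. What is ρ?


ρ = λ/μ = 56.57/196.91 = 0.2873

Final: 0.2873


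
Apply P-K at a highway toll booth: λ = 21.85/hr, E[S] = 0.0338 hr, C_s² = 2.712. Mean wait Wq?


ρ = λ·E[S] = 21.85·0.0338 = 0.7385
E[S²] = E[S]²(1+C_s²) = 0.0338²·(1+2.712) = 0.004241
Wq = λ·E[S²]/(2(1−ρ)) = 21.85·0.004241/(2·0.2615) = 0.17719 hr

Final: 0.17719 hr


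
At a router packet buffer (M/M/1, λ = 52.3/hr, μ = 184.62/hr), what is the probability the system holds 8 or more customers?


ρ = 52.3/184.62 = 0.2833
P(N ≥ n) = ρ^n = 0.2833^8 = 0.00004147

Final: 0.00004147


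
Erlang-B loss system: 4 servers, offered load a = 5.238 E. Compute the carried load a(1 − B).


B(4,5.238) = 0.416683 (Erlang-B)
Carried load = a(1 − B) = 5.238·(1 − 0.416683) = 5.238·0.583317 = 3.0554 E

Final: 3.0554 Erlangs


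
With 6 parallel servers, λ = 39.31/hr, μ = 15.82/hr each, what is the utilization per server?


ρ = λ/(cμ) = 39.31/(6·15.82) = 39.31/94.92 = 0.4141

Final: 0.4141


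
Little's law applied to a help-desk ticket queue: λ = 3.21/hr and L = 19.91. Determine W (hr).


W = L/λ = 19.91/3.21 = 6.2025 hr

Final: 6.2025 hr


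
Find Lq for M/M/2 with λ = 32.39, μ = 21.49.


a = λ/μ = 1.5072; ρ = a/2 = 0.7536
P₀ = 0.140507
Lq = P₀·a^c·ρ / (c!·(1−ρ)²) = 0.140507·2.27169·0.7536/(2·0.06071)
= 1.98108

Final: 1.98108


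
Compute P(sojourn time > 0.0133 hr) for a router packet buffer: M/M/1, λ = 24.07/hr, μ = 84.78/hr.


W ~ Exponential(μ−λ) for M/M/1.
μ − λ = 84.78 − 24.07 = 60.7100
P(W > t) = e^{−(μ−λ)t} = e^{−0.8074} = 0.445997

Final: 0.445997


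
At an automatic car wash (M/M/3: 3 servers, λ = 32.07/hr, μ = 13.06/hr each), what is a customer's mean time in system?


a = 2.4556; ρ = 0.8185; P₀ = 0.049826
Lq = P₀·a^c·ρ/(c!(1−ρ)²) = 3.05633
Wq = Lq/λ = 3.05633/32.07 = 0.09530 hr
W = Wq + 1/μ = 0.09530 + 0.07657 = 0.17187 hr

Final: 0.17187 hr


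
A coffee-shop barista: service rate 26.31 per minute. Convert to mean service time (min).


Mean service time = 1/μ = 1/26.31 minute = 0.03801 minute
In minutes: 0.03801 × 1 = 0.03801 min

Final: 0.03801 min


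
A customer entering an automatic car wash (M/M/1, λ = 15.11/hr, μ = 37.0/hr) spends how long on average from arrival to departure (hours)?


W = 1/(μ−λ) = 1/(37.0 − 15.11) = 1/21.89 = 0.04568 hr

Final: 0.04568 hr


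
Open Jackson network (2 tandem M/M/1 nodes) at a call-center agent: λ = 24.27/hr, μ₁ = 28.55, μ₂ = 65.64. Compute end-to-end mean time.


Each node sees arrival rate λ = 24.27/hr (tandem ⇒ throughput preserved).
W₁ = 1/(μ₁−λ) = 1/(28.55−24.27) = 0.23364 hr
W₂ = 1/(μ₂−λ) = 1/(65.64−24.27) = 0.02417 hr
W_total = W₁ + W₂ = 0.23364 + 0.02417 = 0.25782 hr

Final: 0.25782 hr


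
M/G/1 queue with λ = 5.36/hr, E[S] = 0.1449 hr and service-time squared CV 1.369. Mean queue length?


ρ = λ·E[S] = 5.36·0.1449 = 0.7767
Lq = ρ²(1+C_s²)/(2(1−ρ)) = 0.6032·(1+1.369)/(2·0.2233)
= 0.6032·2.3690/0.4467 = 3.19921

Final: 3.19921


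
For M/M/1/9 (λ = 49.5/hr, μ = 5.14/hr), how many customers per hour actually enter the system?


ρ = 9.6304; P_K = (1−ρ)ρ^9/(1−ρ^10) = 0.896162
λ_eff = λ(1 − P_K) = 49.5·(1 − 0.896162) = 49.5·0.103838 = 5.1400 /hr

Final: 5.1400 /hr


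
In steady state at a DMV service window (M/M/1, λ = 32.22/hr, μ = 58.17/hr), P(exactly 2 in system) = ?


ρ = 32.22/58.17 = 0.5539
P_n = (1−ρ)·ρ^n = (1 − 0.5539)·0.5539^2 = 0.4461·0.306798 = 0.136865

Final: 0.136865


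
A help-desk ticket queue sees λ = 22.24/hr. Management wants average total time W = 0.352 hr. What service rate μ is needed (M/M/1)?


W = 1/(μ−λ) ⇒ μ − λ = 1/W = 1/0.352 = 2.8409
μ = λ + 1/W = 22.24 + 2.8409 = 25.0809 per hr

Final: 25.0809 /hr


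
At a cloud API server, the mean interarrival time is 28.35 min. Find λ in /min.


λ = 1/(interarrival time) in consistent units.
1 minute = 1 min, so λ = 1/28.35 = 0.03527 per minute

Final: 0.03527 /min


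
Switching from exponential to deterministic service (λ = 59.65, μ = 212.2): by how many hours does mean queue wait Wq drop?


ρ = 59.65/212.2 = 0.2811
Wq(M/M/1) = ρ/(μ−λ) = 0.2811/152.55 = 0.001843 hr
Wq(M/D/1) = ρ/(2(μ−λ)) = 0.0009213 hr
Savings = 0.001843 − 0.0009213 = 0.0009213 hr

Final: 0.0009213 hr


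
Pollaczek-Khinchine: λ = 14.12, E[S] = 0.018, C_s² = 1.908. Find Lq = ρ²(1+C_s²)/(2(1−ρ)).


ρ = λ·E[S] = 14.12·0.018 = 0.2542
Lq = ρ²(1+C_s²)/(2(1−ρ)) = 0.06460·(1+1.908)/(2·0.7458)
= 0.06460·2.9080/1.4917 = 0.12593

Final: 0.12593


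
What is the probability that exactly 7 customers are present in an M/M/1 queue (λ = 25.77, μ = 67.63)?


ρ = 25.77/67.63 = 0.3810
P_n = (1−ρ)·ρ^n = (1 − 0.3810)·0.3810^7 = 0.6190·0.001166 = 0.0007219

Final: 0.0007219


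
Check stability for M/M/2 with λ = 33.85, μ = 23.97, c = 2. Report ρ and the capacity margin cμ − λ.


Total capacity cμ = 2·23.97 = 47.94/hr
ρ = λ/(cμ) = 33.85/47.94 = 0.7061
Stable ⇔ ρ < 1: YES
Spare capacity = cμ − λ = 47.94 − 33.85 = 14.09/hr

Final: ρ = 0.7061; stable; margin = 14.09/hr


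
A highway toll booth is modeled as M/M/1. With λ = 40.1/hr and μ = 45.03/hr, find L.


ρ = λ/μ = 40.1/45.03 = 0.8905
L = ρ/(1−ρ) = 0.8905/(1 − 0.8905) = 0.8905/0.1095 = 8.1339

Final: 8.1339


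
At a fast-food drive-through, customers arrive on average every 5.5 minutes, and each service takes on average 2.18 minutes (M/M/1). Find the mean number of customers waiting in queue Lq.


λ = 60/5.5 = 10.9091 /hr
μ = 60/2.18 = 27.5229 /hr
ρ = λ/μ = 10.9091/27.5229 = 0.3964
Lq = ρ²/(1−ρ) = 0.1571/0.6036 = 0.2603

Final: 0.2603


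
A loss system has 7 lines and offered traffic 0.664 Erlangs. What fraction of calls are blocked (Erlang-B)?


B(c,a) = (a^c/c!) / Σ_{k=0}^{c} a^k/k!
a^7/7! = 0.00001129
Σ terms (k=0..7): 1.00000 + 0.66400 + 0.22045 + 0.04879 + 0.008100 + 0.001076 + 0.0001190 + 0.00001129 = 1.942546
B = 0.00001129/1.942546 = 0.000005813

Final: 0.000005813


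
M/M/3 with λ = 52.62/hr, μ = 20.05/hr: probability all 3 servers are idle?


a = λ/μ = 52.62/20.05 = 2.6244; ρ = a/c = 0.8748
Σ_{k=0}^{2} a^k/k! (terms k=0..2) = 1.00000 + 2.62444 + 3.44384 = 7.06828
Tail: a^3/(3!(1−ρ)) = 18.07629/(6·0.1252) = 24.06572
P₀ = 1/(7.06828 + 24.06572) = 1/31.13400 = 0.032119

Final: 0.032119


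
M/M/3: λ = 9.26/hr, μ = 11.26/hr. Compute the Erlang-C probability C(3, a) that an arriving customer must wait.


a = λ/μ = 0.8224; ρ = a/3 = 0.2741
P₀ = 0.437017 (from M/M/c formula)
C(c,a) = [a^c/(c!(1−ρ))]·P₀ = [0.55618/(6·0.7259)]·0.437017
= 0.12770·0.437017 = 0.055809

Final: 0.055809


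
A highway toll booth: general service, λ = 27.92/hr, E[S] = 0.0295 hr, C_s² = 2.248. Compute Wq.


ρ = λ·E[S] = 27.92·0.0295 = 0.8236
E[S²] = E[S]²(1+C_s²) = 0.0295²·(1+2.248) = 0.002827
Wq = λ·E[S²]/(2(1−ρ)) = 27.92·0.002827/(2·0.1764) = 0.22374 hr

Final: 0.22374 hr


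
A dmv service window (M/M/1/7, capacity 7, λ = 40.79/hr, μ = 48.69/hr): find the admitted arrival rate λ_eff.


ρ = 0.8377; P_K = (1−ρ)ρ^7/(1−ρ^8) = 0.062039
λ_eff = λ(1 − P_K) = 40.79·(1 − 0.062039) = 40.79·0.937961 = 38.2594 /hr

Final: 38.2594 /hr


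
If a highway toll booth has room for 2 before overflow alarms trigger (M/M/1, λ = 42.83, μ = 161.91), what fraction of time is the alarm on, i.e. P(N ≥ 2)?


ρ = 42.83/161.91 = 0.2645
P(N ≥ n) = ρ^n = 0.2645^2 = 0.069976

Final: 0.069976


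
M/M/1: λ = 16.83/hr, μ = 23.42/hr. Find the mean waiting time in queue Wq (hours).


ρ = 16.83/23.42 = 0.7186
Wq = ρ/(μ−λ) = 0.7186/(23.42 − 16.83) = 0.7186/6.59 = 0.1090 hr

Final: 0.1090 hr


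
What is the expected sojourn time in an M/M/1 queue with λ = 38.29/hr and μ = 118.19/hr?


W = 1/(μ−λ) = 1/(118.19 − 38.29) = 1/79.90 = 0.01252 hr

Final: 0.01252 hr


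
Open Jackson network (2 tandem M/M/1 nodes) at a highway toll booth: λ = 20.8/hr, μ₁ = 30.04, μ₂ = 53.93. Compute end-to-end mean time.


Each node sees arrival rate λ = 20.8/hr (tandem ⇒ throughput preserved).
W₁ = 1/(μ₁−λ) = 1/(30.04−20.8) = 0.10823 hr
W₂ = 1/(μ₂−λ) = 1/(53.93−20.8) = 0.03018 hr
W_total = W₁ + W₂ = 0.10823 + 0.03018 = 0.13841 hr

Final: 0.13841 hr


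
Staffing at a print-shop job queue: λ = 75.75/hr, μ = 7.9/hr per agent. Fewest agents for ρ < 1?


Stability requires cμ > λ ⇔ c > λ/μ.
λ/μ = 75.75/7.9 = 9.5886
Minimum integer c = ⌊9.5886⌋ + 1 = 10
Check: 10·7.9 = 79.00 > 75.75, while 9·7.9 = 71.10 ≤ 75.75

Final: 10 servers


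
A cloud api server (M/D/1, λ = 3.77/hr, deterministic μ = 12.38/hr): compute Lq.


ρ = 3.77/12.38 = 0.3045
M/D/1: Lq = ρ²/(2(1−ρ)) = 0.09273/(2·0.6955) = 0.06667

Final: 0.06667


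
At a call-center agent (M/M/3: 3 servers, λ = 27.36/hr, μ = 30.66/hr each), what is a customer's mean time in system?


a = 0.8924; ρ = 0.2975; P₀ = 0.406651
Lq = P₀·a^c·ρ/(c!(1−ρ)²) = 0.02903
Wq = Lq/λ = 0.02903/27.36 = 0.001061 hr
W = Wq + 1/μ = 0.001061 + 0.03262 = 0.03368 hr

Final: 0.03368 hr


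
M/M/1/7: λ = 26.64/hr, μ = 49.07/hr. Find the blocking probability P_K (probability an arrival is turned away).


ρ = λ/μ = 26.64/49.07 = 0.5429
P_K = (1−ρ)ρ^K/(1−ρ^(K+1)) = (0.4571·0.013900)/(1 − 0.007546)
= 0.006354/0.992454 = 0.006402

Final: 0.006402


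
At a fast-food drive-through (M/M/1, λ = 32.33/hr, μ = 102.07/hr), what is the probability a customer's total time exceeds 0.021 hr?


W ~ Exponential(μ−λ) for M/M/1.
μ − λ = 102.07 − 32.33 = 69.7400
P(W > t) = e^{−(μ−λ)t} = e^{−1.4645} = 0.231184

Final: 0.231184


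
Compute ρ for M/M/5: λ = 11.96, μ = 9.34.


ρ = λ/(cμ) = 11.96/(5·9.34) = 11.96/46.70 = 0.2561

Final: 0.2561


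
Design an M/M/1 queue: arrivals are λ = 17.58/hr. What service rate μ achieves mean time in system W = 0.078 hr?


W = 1/(μ−λ) ⇒ μ − λ = 1/W = 1/0.078 = 12.8205
μ = λ + 1/W = 17.58 + 12.8205 = 30.4005 per hr

Final: 30.4005 /hr


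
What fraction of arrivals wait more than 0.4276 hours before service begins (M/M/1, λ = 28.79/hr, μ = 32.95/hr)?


ρ = 28.79/32.95 = 0.8737
P(Wq > t) = ρ·e^{−(μ−λ)t} = 0.8737·e^{−1.7788}
= 0.8737·0.168838 = 0.147522

Final: 0.147522


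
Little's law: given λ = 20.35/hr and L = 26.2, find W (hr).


W = L/λ = 26.2/20.35 = 1.2875 hr

Final: 1.2875 hr


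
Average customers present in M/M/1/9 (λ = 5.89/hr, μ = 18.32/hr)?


ρ = 5.89/18.32 = 0.3215
L = ρ[1 − (K+1)ρ^K + Kρ^(K+1)] / [(1−ρ)(1−ρ^(K+1))]
Numerator: 0.3215·(1 − 10·0.00003670 + 9·0.00001180) = 0.321423
Denominator: (0.6785)·(0.999988) = 0.678485
L = 0.321423/0.678485 = 0.4737

Final: 0.4737


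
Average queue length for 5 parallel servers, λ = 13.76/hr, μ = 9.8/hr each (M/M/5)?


a = λ/μ = 1.4041; ρ = a/5 = 0.2808
P₀ = 0.245319
Lq = P₀·a^c·ρ / (c!·(1−ρ)²) = 0.245319·5.45710·0.2808/(120·0.51723)
= 0.006057

Final: 0.006057


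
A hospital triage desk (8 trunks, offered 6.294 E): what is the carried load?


B(8,6.294) = 0.138372 (Erlang-B)
Carried load = a(1 − B) = 6.294·(1 − 0.138372) = 6.294·0.861628 = 5.4231 E

Final: 5.4231 Erlangs


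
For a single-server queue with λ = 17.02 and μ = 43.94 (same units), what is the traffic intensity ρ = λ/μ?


ρ = λ/μ = 17.02/43.94 = 0.3873

Final: 0.3873


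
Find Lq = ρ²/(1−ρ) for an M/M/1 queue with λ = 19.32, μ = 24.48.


ρ = 19.32/24.48 = 0.7892
Lq = ρ²/(1−ρ) = 0.6229/0.2108 = 2.9550

Final: 2.9550


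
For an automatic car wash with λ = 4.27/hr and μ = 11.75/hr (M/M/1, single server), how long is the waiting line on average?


ρ = 4.27/11.75 = 0.3634
Lq = ρ²/(1−ρ) = 0.1321/0.6366 = 0.2075

Final: 0.2075


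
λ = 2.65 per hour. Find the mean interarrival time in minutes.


Mean interarrival time = 1/λ = 1/2.65 hour = 0.37736 hour
In minutes: 0.37736 × 60 = 22.6415 min

Final: 22.6415 min


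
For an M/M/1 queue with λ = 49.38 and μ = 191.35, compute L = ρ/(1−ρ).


ρ = λ/μ = 49.38/191.35 = 0.2581
L = ρ/(1−ρ) = 0.2581/(1 − 0.2581) = 0.2581/0.7419 = 0.3478

Final: 0.3478


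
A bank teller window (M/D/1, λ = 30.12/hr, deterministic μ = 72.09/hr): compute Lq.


ρ = 30.12/72.09 = 0.4178
M/D/1: Lq = ρ²/(2(1−ρ)) = 0.1746/(2·0.5822) = 0.14992

Final: 0.14992


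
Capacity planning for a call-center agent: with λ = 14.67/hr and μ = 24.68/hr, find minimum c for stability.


Stability requires cμ > λ ⇔ c > λ/μ.
λ/μ = 14.67/24.68 = 0.5944
Minimum integer c = ⌊0.5944⌋ + 1 = 1
Check: 1·24.68 = 24.68 > 14.67, while 0·24.68 = 0.00 ≤ 14.67

Final: 1 servers


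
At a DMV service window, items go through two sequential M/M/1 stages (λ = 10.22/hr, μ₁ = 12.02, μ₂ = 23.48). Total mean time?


Each node sees arrival rate λ = 10.22/hr (tandem ⇒ throughput preserved).
W₁ = 1/(μ₁−λ) = 1/(12.02−10.22) = 0.55556 hr
W₂ = 1/(μ₂−λ) = 1/(23.48−10.22) = 0.07541 hr
W_total = W₁ + W₂ = 0.55556 + 0.07541 = 0.63097 hr

Final: 0.63097 hr


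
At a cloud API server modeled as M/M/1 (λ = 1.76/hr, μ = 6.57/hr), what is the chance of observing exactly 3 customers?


ρ = 1.76/6.57 = 0.2679
P_n = (1−ρ)·ρ^n = (1 − 0.2679)·0.2679^3 = 0.7321·0.019224 = 0.014074

Final: 0.014074


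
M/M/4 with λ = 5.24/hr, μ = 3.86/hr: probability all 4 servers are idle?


a = λ/μ = 5.24/3.86 = 1.3575; ρ = a/c = 0.3394
Σ_{k=0}^{3} a^k/k! (terms k=0..3) = 1.00000 + 1.35751 + 0.92142 + 0.41695 = 3.69588
Tail: a^4/(4!(1−ρ)) = 3.39606/(24·0.6606) = 0.21420
P₀ = 1/(3.69588 + 0.21420) = 1/3.91008 = 0.255749

Final: 0.255749


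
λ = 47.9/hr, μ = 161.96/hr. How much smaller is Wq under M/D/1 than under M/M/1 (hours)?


ρ = 47.9/161.96 = 0.2958
Wq(M/M/1) = ρ/(μ−λ) = 0.2958/114.06 = 0.002593 hr
Wq(M/D/1) = ρ/(2(μ−λ)) = 0.001296 hr
Savings = 0.002593 − 0.001296 = 0.001296 hr

Final: 0.001296 hr


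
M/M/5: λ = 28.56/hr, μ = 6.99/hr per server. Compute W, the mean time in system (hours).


a = 4.0858; ρ = 0.8172; P₀ = 0.011323
Lq = P₀·a^c·ρ/(c!(1−ρ)²) = 2.62664
Wq = Lq/λ = 2.62664/28.56 = 0.09197 hr
W = Wq + 1/μ = 0.09197 + 0.14306 = 0.23503 hr

Final: 0.23503 hr


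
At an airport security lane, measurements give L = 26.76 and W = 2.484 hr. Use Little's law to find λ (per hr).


λ = L/W = 26.76/2.484 = 10.7729 /hr

Final: 10.7729 /hr


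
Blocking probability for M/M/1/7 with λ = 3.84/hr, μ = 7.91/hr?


ρ = λ/μ = 3.84/7.91 = 0.4855
P_K = (1−ρ)ρ^K/(1−ρ^(K+1)) = (0.5145·0.006355)/(1 − 0.003085)
= 0.003270/0.996915 = 0.003280

Final: 0.003280


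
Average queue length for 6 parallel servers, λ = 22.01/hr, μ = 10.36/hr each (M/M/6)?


a = λ/μ = 2.1245; ρ = a/6 = 0.3541
P₀ = 0.119236
Lq = P₀·a^c·ρ / (c!·(1−ρ)²) = 0.119236·91.95211·0.3541/(720·0.41720)
= 0.01292

Final: 0.01292


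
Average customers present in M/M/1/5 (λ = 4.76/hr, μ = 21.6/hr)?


ρ = 4.76/21.6 = 0.2204
L = ρ[1 − (K+1)ρ^K + Kρ^(K+1)] / [(1−ρ)(1−ρ^(K+1))]
Numerator: 0.2204·(1 − 6·0.0005197 + 5·0.0001145) = 0.219809
Denominator: (0.7796)·(0.999885) = 0.779540
L = 0.219809/0.779540 = 0.2820

Final: 0.2820


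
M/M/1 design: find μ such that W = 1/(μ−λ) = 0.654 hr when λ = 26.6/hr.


W = 1/(μ−λ) ⇒ μ − λ = 1/W = 1/0.654 = 1.5291
μ = λ + 1/W = 26.6 + 1.5291 = 28.1291 per hr

Final: 28.1291 /hr


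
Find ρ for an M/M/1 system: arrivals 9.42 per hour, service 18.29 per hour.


ρ = λ/μ = 9.42/18.29 = 0.5150

Final: 0.5150


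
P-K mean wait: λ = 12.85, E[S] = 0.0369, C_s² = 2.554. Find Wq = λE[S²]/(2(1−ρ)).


ρ = λ·E[S] = 12.85·0.0369 = 0.4742
E[S²] = E[S]²(1+C_s²) = 0.0369²·(1+2.554) = 0.004839
Wq = λ·E[S²]/(2(1−ρ)) = 12.85·0.004839/(2·0.5258) = 0.05913 hr

Final: 0.05913 hr


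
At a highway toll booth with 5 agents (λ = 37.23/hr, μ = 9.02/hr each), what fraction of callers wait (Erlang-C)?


a = λ/μ = 4.1275; ρ = a/5 = 0.8255
P₀ = 0.010563 (from M/M/c formula)
C(c,a) = [a^c/(c!(1−ρ))]·P₀ = [1197.93290/(120·0.1745)]·0.010563
= 57.20751·0.010563 = 0.604311

Final: 0.604311


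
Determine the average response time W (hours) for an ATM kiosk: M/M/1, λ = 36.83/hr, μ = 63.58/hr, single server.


W = 1/(μ−λ) = 1/(63.58 − 36.83) = 1/26.75 = 0.03738 hr

Final: 0.03738 hr


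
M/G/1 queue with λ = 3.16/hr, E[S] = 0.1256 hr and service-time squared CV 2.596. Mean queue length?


ρ = λ·E[S] = 3.16·0.1256 = 0.3969
Lq = ρ²(1+C_s²)/(2(1−ρ)) = 0.1575·(1+2.596)/(2·0.6031)
= 0.1575·3.5960/1.2062 = 0.46962

Final: 0.46962


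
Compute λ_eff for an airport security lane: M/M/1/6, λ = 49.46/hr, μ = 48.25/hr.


ρ = 1.0251; P_K = (1−ρ)ρ^6/(1−ρ^7) = 0.153688
λ_eff = λ(1 − P_K) = 49.46·(1 − 0.153688) = 49.46·0.846312 = 41.8586 /hr

Final: 41.8586 /hr


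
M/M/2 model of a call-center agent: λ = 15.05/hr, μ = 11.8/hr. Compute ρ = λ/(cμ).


ρ = λ/(cμ) = 15.05/(2·11.8) = 15.05/23.60 = 0.6377

Final: 0.6377


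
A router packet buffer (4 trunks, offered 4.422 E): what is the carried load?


B(4,4.422) = 0.349824 (Erlang-B)
Carried load = a(1 − B) = 4.422·(1 − 0.349824) = 4.422·0.650176 = 2.8751 E

Final: 2.8751 Erlangs


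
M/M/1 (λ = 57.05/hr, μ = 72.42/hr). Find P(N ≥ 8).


ρ = 57.05/72.42 = 0.7878
P(N ≥ n) = ρ^n = 0.7878^8 = 0.148312

Final: 0.148312


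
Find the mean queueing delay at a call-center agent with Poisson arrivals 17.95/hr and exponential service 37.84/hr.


ρ = 17.95/37.84 = 0.4744
Wq = ρ/(μ−λ) = 0.4744/(37.84 − 17.95) = 0.4744/19.89 = 0.02385 hr

Final: 0.02385 hr


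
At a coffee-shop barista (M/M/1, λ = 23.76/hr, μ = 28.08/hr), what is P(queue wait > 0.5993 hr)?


ρ = 23.76/28.08 = 0.8462
P(Wq > t) = ρ·e^{−(μ−λ)t} = 0.8462·e^{−2.5890}
= 0.8462·0.075097 = 0.063544

Final: 0.063544


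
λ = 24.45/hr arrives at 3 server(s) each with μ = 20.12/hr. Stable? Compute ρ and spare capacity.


Total capacity cμ = 3·20.12 = 60.36/hr
ρ = λ/(cμ) = 24.45/60.36 = 0.4051
Stable ⇔ ρ < 1: YES
Spare capacity = cμ − λ = 60.36 − 24.45 = 35.91/hr

Final: ρ = 0.4051; stable; margin = 35.91/hr


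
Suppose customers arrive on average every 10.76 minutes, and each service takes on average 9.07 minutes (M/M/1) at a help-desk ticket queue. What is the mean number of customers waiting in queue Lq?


λ = 60/10.76 = 5.5762 /hr
μ = 60/9.07 = 6.6152 /hr
ρ = λ/μ = 5.5762/6.6152 = 0.8429
Lq = ρ²/(1−ρ) = 0.7105/0.1571 = 4.5239

Final: 4.5239


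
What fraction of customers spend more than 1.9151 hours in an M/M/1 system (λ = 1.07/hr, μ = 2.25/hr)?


W ~ Exponential(μ−λ) for M/M/1.
μ − λ = 2.25 − 1.07 = 1.1800
P(W > t) = e^{−(μ−λ)t} = e^{−2.2598} = 0.104369

Final: 0.104369


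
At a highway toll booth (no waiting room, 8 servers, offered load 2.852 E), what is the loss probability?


B(c,a) = (a^c/c!) / Σ_{k=0}^{c} a^k/k!
a^8/8! = 0.108561
Σ terms (k=0..8): 1.00000 + 2.85200 + 4.06695 + 3.86632 + 2.75668 + 1.57241 + 0.74742 + 0.30452 + 0.10856 = 17.274864
B = 0.108561/17.274864 = 0.006284

Final: 0.006284


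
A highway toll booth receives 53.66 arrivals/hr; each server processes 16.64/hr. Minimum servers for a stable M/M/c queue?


Stability requires cμ > λ ⇔ c > λ/μ.
λ/μ = 53.66/16.64 = 3.2248
Minimum integer c = ⌊3.2248⌋ + 1 = 4
Check: 4·16.64 = 66.56 > 53.66, while 3·16.64 = 49.92 ≤ 53.66

Final: 4 servers


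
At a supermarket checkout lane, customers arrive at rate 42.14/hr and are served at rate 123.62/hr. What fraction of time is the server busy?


ρ = λ/μ = 42.14/123.62 = 0.3409

Final: 0.3409


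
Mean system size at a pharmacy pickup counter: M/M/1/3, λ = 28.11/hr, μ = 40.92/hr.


ρ = 28.11/40.92 = 0.6870
L = ρ[1 − (K+1)ρ^K + Kρ^(K+1)] / [(1−ρ)(1−ρ^(K+1))]
Numerator: 0.6870·(1 − 4·0.324172 + 3·0.222690) = 0.255121
Denominator: (0.3130)·(0.777310) = 0.243337
L = 0.255121/0.243337 = 1.0484

Final: 1.0484


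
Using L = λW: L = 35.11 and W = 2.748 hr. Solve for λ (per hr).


λ = L/W = 35.11/2.748 = 12.7766 /hr

Final: 12.7766 /hr


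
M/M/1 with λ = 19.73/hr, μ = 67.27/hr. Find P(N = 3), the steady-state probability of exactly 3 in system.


ρ = 19.73/67.27 = 0.2933
P_n = (1−ρ)·ρ^n = (1 − 0.2933)·0.2933^3 = 0.7067·0.025230 = 0.017830

Final: 0.017830


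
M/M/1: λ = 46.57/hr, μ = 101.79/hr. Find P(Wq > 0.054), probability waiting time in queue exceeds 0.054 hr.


ρ = 46.57/101.79 = 0.4575
P(Wq > t) = ρ·e^{−(μ−λ)t} = 0.4575·e^{−2.9819}
= 0.4575·0.050697 = 0.023195

Final: 0.023195


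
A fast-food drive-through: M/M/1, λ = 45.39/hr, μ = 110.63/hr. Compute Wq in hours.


ρ = 45.39/110.63 = 0.4103
Wq = ρ/(μ−λ) = 0.4103/(110.63 − 45.39) = 0.4103/65.24 = 0.006289 hr

Final: 0.006289 hr


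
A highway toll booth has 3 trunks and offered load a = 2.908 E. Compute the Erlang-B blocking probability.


B(c,a) = (a^c/c!) / Σ_{k=0}^{c} a^k/k!
a^3/3! = 4.098566
Σ terms (k=0..3): 1.00000 + 2.90800 + 4.22823 + 4.09857 = 12.234798
B = 4.098566/12.234798 = 0.334993

Final: 0.334993


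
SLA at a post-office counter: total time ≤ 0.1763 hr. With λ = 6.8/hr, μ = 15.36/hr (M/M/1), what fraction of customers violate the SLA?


W ~ Exponential(μ−λ) for M/M/1.
μ − λ = 15.36 − 6.8 = 8.5600
P(W > t) = e^{−(μ−λ)t} = e^{−1.5091} = 0.221103

Final: 0.221103


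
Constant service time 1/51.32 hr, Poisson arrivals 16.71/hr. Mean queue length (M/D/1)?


ρ = 16.71/51.32 = 0.3256
M/D/1: Lq = ρ²/(2(1−ρ)) = 0.1060/(2·0.6744) = 0.07860

Final: 0.07860


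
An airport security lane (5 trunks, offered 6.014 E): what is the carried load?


B(5,6.014) = 0.361377 (Erlang-B)
Carried load = a(1 − B) = 6.014·(1 − 0.361377) = 6.014·0.638623 = 3.8407 E

Final: 3.8407 Erlangs


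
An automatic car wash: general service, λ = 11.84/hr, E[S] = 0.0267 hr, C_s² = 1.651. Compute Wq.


ρ = λ·E[S] = 11.84·0.0267 = 0.3161
E[S²] = E[S]²(1+C_s²) = 0.0267²·(1+1.651) = 0.001890
Wq = λ·E[S²]/(2(1−ρ)) = 11.84·0.001890/(2·0.6839) = 0.01636 hr

Final: 0.01636 hr
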